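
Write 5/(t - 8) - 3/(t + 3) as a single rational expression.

Common denominator (t - 8)(t + 3). Numerator: 5(t + 3) - 3(t - 8) = (5t + 15) - (3t - 24) = 2t + 39
Result: (2t + 39)/[(t - 8)(t + 3)]


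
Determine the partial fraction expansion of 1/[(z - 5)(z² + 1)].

Cover-up at z = 5: α = 1/(5² + 1) = 1/26. Then β = -α = -1/26, γ = -α·(0 + 5) = -5/26
Result: (1/26)/(z - 5) - ((1/26)z + 5/26)/(z² + 1)


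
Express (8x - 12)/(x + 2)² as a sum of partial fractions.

(8x - 12) = α(x + 2) + β. At x = -2: β = 8·(-2) - 12 = -28. Coeff of x: α = 8
Result: 8/(x + 2) - 28/(x + 2)²


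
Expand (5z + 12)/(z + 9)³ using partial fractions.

(5z + 12) = α(z + 9)² + β(z + 9) + γ. At z = -9: γ = 5·(-9) + 12 = -33. Coefficients: α = 0, β = 5
Result: 5/(z + 9)² - 33/(z + 9)³


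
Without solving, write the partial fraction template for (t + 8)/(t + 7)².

Repeated linear factor: P/(t + 7) + Q/(t + 7)²


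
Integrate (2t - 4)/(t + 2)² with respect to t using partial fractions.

Decompose: A = 2, B = 2·(-2) - 4 = -8, so (2t - 4)/(t + 2)² = 2/(t + 2) - 8/(t + 2)². Integrate: ∫ A/(t + 2) dt = 2 ln|(t + 2)|; ∫ B/(t + 2)² dt = 8/(t + 2). Sum: 2 ln|(t + 2)| + 8/(t + 2) + C


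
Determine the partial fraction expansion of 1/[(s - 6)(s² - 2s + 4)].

Cover-up at s = 6: A = 1/(6² - 2·6 + 4) = 1/28. Then B = -A = -1/28, C = -A·(-2 + 6) = -1/7
Result: (1/28)/(s - 6) - ((1/28)s + 1/7)/(s² - 2s + 4)


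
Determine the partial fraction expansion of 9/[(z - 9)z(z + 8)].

Using cover-up method: P = 1/17, Q = -1/8, R = 9/136
Result: (1/17)/(z - 9) - (1/8)/z + (9/136)/(z + 8)


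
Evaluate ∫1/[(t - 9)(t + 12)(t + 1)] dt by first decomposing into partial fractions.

Cover-up: A = 1/210, B = 1/231, C = -1/110. Decomposition: (1/210)/(t - 9) + (1/231)/(t + 12) - (1/110)/(t + 1). Integrate each term: (1/210) ln|(t - 9)| + (1/231) ln|(t + 12)| - (1/110) ln|(t + 1)| + C


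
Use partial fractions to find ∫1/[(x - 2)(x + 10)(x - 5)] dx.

Cover-up: P = -1/36, Q = 1/180, R = 1/45. Decomposition: (-1/36)/(x - 2) + (1/180)/(x + 10) + (1/45)/(x - 5). Integrate each term: (-1/36) ln|(x - 2)| + (1/180) ln|(x + 10)| + (1/45) ln|(x - 5)| + C


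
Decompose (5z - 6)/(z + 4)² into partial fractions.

(5z - 6) = P(z + 4) + Q. At z = -4: Q = 5·(-4) - 6 = -26. Coeff of z: P = 5
Result: 5/(z + 4) - 26/(z + 4)²


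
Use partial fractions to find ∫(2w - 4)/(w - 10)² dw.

Decompose: α = 2, β = 2·10 - 4 = 16, so (2w - 4)/(w - 10)² = 2/(w - 10) + 16/(w - 10)². Integrate: ∫ α/(w - 10) dw = 2 ln|(w - 10)|; ∫ β/(w - 10)² dw = -16/(w - 10). Sum: 2 ln|(w - 10)| - 16/(w - 10) + C


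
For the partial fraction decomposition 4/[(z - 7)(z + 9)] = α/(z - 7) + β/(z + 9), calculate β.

Cover-up at z = -9: β = 4/(-9 - 7) = -4/16 = -1/4


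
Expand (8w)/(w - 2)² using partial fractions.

(8w) = A(w - 2) + B. At w = 2: B = 8·2 + 0 = 16. Coeff of w: A = 8
Result: 8/(w - 2) + 16/(w - 2)²


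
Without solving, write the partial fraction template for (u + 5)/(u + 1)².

Repeated linear factor: α/(u + 1) + β/(u + 1)²


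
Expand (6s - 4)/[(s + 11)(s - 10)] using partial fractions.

At s=-11: α = (6·(-11) - 4)/(-11 - 10) = 10/3. At s=10: β = (6·10 - 4)/(10 + 11) = 8/3
Result: (10/3)/(s + 11) + (8/3)/(s - 10)


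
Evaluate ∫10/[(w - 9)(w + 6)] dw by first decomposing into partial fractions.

Decompose: 10/[(w - 9)(w + 6)] = (2/3)/(w - 9) - (2/3)/(w + 6). Integrate each term: (2/3) ln|(w - 9)| - (2/3) ln|(w + 6)| + C


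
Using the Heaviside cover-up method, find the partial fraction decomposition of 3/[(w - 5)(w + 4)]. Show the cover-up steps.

Cover (w - 5): set w=5, get P = 3/(5 + 4) = 1/3. Cover (w + 4): set w=-4, get Q = 3/(-4 - 5) = -1/3.
Result: (1/3)/(w - 5) - (1/3)/(w + 4)


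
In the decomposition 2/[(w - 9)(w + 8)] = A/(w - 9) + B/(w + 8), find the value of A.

Cover-up at w = 9: A = 2/(9 + 8) = 2/17


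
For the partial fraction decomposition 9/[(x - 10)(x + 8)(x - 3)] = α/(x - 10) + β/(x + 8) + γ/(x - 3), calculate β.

Cover-up at x = -8: β = 9/[(-8 - 10)(-8 - 3)] = 9/[(-18)(-11)] = 9/198 = 1/22


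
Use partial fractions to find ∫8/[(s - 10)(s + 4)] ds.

Decompose: 8/[(s - 10)(s + 4)] = (4/7)/(s - 10) - (4/7)/(s + 4). Integrate each term: (4/7) ln|(s - 10)| - (4/7) ln|(s + 4)| + C


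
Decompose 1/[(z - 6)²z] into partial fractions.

Cover-up at z=0: γ = 1/(0 - 6)² = 1/36. Cover-up at z=6: β = 1/(6 - 0) = 1/6. Comparing z² coeff: α = -γ = -1/36
Result: (-1/36)/(z - 6) + (1/6)/(z - 6)² + (1/36)/z


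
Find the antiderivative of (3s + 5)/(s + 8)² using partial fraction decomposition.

Decompose: P = 3, Q = 3·(-8) + 5 = -19, so (3s + 5)/(s + 8)² = 3/(s + 8) - 19/(s + 8)². Integrate: ∫ P/(s + 8) ds = 3 ln|(s + 8)|; ∫ Q/(s + 8)² ds = 19/(s + 8). Sum: 3 ln|(s + 8)| + 19/(s + 8) + C


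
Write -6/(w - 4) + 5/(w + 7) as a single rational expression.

Common denominator (w - 4)(w + 7). Numerator: -6(w + 7) + 5(w - 4) = (-6w - 42) + (5w - 20) = -w - 62
Result: (-w - 62)/[(w - 4)(w + 7)]


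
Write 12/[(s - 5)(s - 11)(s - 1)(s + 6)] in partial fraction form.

Using Heaviside cover-up: (-1/22)/(s - 5) + (1/85)/(s - 11) + (3/70)/(s - 1) - (12/1309)/(s + 6)


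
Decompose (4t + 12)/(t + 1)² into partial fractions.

(4t + 12) = A(t + 1) + B. At t = -1: B = 4·(-1) + 12 = 8. Coeff of t: A = 4
Result: 4/(t + 1) + 8/(t + 1)²


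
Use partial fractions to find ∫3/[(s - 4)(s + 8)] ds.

Decompose: 3/[(s - 4)(s + 8)] = (1/4)/(s - 4) - (1/4)/(s + 8). Integrate each term: (1/4) ln|(s - 4)| - (1/4) ln|(s + 8)| + C


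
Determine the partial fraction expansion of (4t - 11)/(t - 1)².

(4t - 11) = A(t - 1) + B. At t = 1: B = 4·1 - 11 = -7. Coeff of t: A = 4
Result: 4/(t - 1) - 7/(t - 1)²


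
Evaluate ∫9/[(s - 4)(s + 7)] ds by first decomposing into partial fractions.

Decompose: 9/[(s - 4)(s + 7)] = (9/11)/(s - 4) - (9/11)/(s + 7). Integrate each term: (9/11) ln|(s - 4)| - (9/11) ln|(s + 7)| + C


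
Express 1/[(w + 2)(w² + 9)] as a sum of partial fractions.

Cover-up at w = -2: P = 1/((-2)² + 9) = 1/13. Then Q = -P = -1/13, R = -P·(0 - 2) = 2/13
Result: (1/13)/(w + 2) - ((1/13)w - 2/13)/(w² + 9)


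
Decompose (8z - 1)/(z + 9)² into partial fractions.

(8z - 1) = A(z + 9) + B. At z = -9: B = 8·(-9) - 1 = -73. Coeff of z: A = 8
Result: 8/(z + 9) - 73/(z + 9)²


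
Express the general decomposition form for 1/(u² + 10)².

Repeated quadratic factor: (Pu + Q)/(u² + 10) + (Ru + S)/(u² + 10)²


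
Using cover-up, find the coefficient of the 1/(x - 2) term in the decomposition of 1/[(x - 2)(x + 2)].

Cover (x - 2), set x=2: 1/((x + 2) at x=2) = 1/(4) = 1/4


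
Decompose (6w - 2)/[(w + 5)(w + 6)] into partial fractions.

At w=-5: P = (6·(-5) - 2)/(-5 + 6) = -32. At w=-6: Q = (6·(-6) - 2)/(-6 + 5) = 38
Result: -32/(w + 5) + 38/(w + 6)


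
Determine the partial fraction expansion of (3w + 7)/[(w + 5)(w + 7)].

At w=-5: P = (3·(-5) + 7)/(-5 + 7) = -4. At w=-7: Q = (3·(-7) + 7)/(-7 + 5) = 7
Result: -4/(w + 5) + 7/(w + 7)


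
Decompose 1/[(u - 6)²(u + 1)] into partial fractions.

Cover-up at u=-1: C = 1/(-1 - 6)² = 1/49. Cover-up at u=6: B = 1/(6 + 1) = 1/7. Comparing u² coeff: A = -C = -1/49
Result: (-1/49)/(u - 6) + (1/7)/(u - 6)² + (1/49)/(u + 1)


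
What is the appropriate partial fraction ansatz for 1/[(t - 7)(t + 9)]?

Distinct linear factors: P/(t - 7) + Q/(t + 9)


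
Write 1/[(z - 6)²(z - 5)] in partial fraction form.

Cover-up at z=5: R = 1/(5 - 6)² = 1. Cover-up at z=6: Q = 1/(6 - 5) = 1. Comparing z² coeff: P = -R = -1
Result: -1/(z - 6) + 1/(z - 6)² + 1/(z - 5)


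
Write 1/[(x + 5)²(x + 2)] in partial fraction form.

Cover-up at x=-2: R = 1/(-2 + 5)² = 1/9. Cover-up at x=-5: Q = 1/(-5 + 2) = -1/3. Comparing x² coeff: P = -R = -1/9
Result: (-1/9)/(x + 5) - (1/3)/(x + 5)² + (1/9)/(x + 2)


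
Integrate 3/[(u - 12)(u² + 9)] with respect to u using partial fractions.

Cover-up at u=12: α = 3/(12²+9) = 1/51. Coeff matching: β = -1/51, γ = -4/17. Decomposition: (1/51)/(u - 12) - ((1/51)u + 4/17)/(u² + 9). Integrate: linear → ln, quadratic → (1/2)ln + arctan: (1/51) ln|(u - 12)| - (1/102) ln(u² + 9) - (4/51) arctan(u/3) + C


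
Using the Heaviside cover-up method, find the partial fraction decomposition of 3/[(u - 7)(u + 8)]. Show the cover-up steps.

Cover (u - 7): set u=7, get α = 3/(7 + 8) = 1/5. Cover (u + 8): set u=-8, get β = 3/(-8 - 7) = -1/5.
Result: (1/5)/(u - 7) - (1/5)/(u + 8)


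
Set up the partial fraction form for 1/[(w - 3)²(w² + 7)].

Repeated linear + quadratic: α/(w - 3) + β/(w - 3)² + (γw + δ)/(w² + 7)


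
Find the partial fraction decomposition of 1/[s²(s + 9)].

Cover-up at s=-9: γ = 1/(-9 - 0)² = 1/81. Cover-up at s=0: β = 1/(0 + 9) = 1/9. Comparing s² coeff: α = -γ = -1/81
Result: (-1/81)/s + (1/9)/s² + (1/81)/(s + 9)


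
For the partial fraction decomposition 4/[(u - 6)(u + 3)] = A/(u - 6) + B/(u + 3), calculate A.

Cover-up at u = 6: A = 4/(6 + 3) = 4/9


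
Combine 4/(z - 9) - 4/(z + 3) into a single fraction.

Common denominator (z - 9)(z + 3). Numerator: 4(z + 3) - 4(z - 9) = (4z + 12) - (4z - 36) = 48
Result: (48)/[(z - 9)(z + 3)]


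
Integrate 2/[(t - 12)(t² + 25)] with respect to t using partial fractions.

Cover-up at t=12: α = 2/(12²+25) = 2/169. Coeff matching: β = -2/169, γ = -24/169. Decomposition: (2/169)/(t - 12) - ((2/169)t + 24/169)/(t² + 25). Integrate: linear → ln, quadratic → (1/2)ln + arctan: (2/169) ln|(t - 12)| - (1/169) ln(t² + 25) - (24/845) arctan(t/5) + C


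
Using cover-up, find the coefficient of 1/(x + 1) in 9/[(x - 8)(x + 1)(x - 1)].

Cover (x + 1), set x=-1: 9/[(-1 - 8)(-1 - 1)] = 1/2


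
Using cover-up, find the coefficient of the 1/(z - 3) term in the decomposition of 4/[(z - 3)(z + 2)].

Cover (z - 3), set z=3: 4/((z + 2) at z=3) = 4/(5) = 4/5


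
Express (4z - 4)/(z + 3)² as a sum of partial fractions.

(4z - 4) = A(z + 3) + B. At z = -3: B = 4·(-3) - 4 = -16. Coeff of z: A = 4
Result: 4/(z + 3) - 16/(z + 3)²


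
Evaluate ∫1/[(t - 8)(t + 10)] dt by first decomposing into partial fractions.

Decompose: 1/[(t - 8)(t + 10)] = (1/18)/(t - 8) - (1/18)/(t + 10). Integrate each term: (1/18) ln|(t - 8)| - (1/18) ln|(t + 10)| + C


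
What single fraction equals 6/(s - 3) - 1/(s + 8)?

Common denominator (s - 3)(s + 8). Numerator: 6(s + 8) - 1(s - 3) = (6s + 48) - (s - 3) = 5s + 51
Result: (5s + 51)/[(s - 3)(s + 8)]


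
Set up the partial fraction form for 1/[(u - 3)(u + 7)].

Distinct linear factors: A/(u - 3) + B/(u + 7)


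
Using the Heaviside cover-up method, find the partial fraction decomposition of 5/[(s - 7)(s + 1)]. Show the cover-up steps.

Cover (s - 7): set s=7, get P = 5/(7 + 1) = 5/8. Cover (s + 1): set s=-1, get Q = 5/(-1 - 7) = -5/8.
Result: (5/8)/(s - 7) - (5/8)/(s + 1)


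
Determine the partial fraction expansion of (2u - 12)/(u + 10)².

(2u - 12) = α(u + 10) + β. At u = -10: β = 2·(-10) - 12 = -32. Coeff of u: α = 2
Result: 2/(u + 10) - 32/(u + 10)²


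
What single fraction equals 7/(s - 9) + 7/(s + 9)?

Common denominator (s - 9)(s + 9). Numerator: 7(s + 9) + 7(s - 9) = (7s + 63) + (7s - 63) = 14s
Result: (14s)/[(s - 9)(s + 9)]


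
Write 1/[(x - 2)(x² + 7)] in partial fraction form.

Cover-up at x = 2: P = 1/(2² + 7) = 1/11. Then Q = -P = -1/11, R = -P·(0 + 2) = -2/11
Result: (1/11)/(x - 2) - ((1/11)x + 2/11)/(x² + 7)


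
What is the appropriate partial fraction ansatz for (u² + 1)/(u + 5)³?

Repeated linear factor (power 3): α/(u + 5) + β/(u + 5)² + γ/(u + 5)³


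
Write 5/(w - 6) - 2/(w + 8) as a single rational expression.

Common denominator (w - 6)(w + 8). Numerator: 5(w + 8) - 2(w - 6) = (5w + 40) - (2w - 12) = 3w + 52
Result: (3w + 52)/[(w - 6)(w + 8)]


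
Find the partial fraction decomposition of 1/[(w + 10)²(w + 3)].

Cover-up at w=-3: C = 1/(-3 + 10)² = 1/49. Cover-up at w=-10: B = 1/(-10 + 3) = -1/7. Comparing w² coeff: A = -C = -1/49
Result: (-1/49)/(w + 10) - (1/7)/(w + 10)² + (1/49)/(w + 3)


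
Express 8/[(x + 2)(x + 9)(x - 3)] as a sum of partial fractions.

Using cover-up method: α = -8/35, β = 2/21, γ = 2/15
Result: (-8/35)/(x + 2) + (2/21)/(x + 9) + (2/15)/(x - 3)


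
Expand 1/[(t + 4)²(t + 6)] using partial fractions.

Cover-up at t=-6: γ = 1/(-6 + 4)² = 1/4. Cover-up at t=-4: β = 1/(-4 + 6) = 1/2. Comparing t² coeff: α = -γ = -1/4
Result: (-1/4)/(t + 4) + (1/2)/(t + 4)² + (1/4)/(t + 6)


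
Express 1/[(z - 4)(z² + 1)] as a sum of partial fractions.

Cover-up at z = 4: α = 1/(4² + 1) = 1/17. Then β = -α = -1/17, γ = -α·(0 + 4) = -4/17
Result: (1/17)/(z - 4) - ((1/17)z + 4/17)/(z² + 1)


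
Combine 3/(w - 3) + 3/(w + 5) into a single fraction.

Common denominator (w - 3)(w + 5). Numerator: 3(w + 5) + 3(w - 3) = (3w + 15) + (3w - 9) = 6w + 6
Result: (6w + 6)/[(w - 3)(w + 5)]


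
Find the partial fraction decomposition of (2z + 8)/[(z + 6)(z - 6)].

At z=-6: α = (2·(-6) + 8)/(-6 - 6) = 1/3. At z=6: β = (2·6 + 8)/(6 + 6) = 5/3
Result: (1/3)/(z + 6) + (5/3)/(z - 6)


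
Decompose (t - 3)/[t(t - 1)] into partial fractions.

At t=0: P = (1·0 - 3)/(0 - 1) = 3. At t=1: Q = (1·1 - 3)/(1 - 0) = -2
Result: 3/t - 2/(t - 1)


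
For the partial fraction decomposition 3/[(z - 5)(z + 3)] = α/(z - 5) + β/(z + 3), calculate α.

Cover-up at z = 5: α = 3/(5 + 3) = 3/8


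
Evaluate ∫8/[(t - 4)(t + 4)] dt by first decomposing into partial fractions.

Decompose: 8/[(t - 4)(t + 4)] = 1/(t - 4) - 1/(t + 4). Integrate each term: ln|(t - 4)| - ln|(t + 4)| + C


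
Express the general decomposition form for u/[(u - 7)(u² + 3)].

Linear + irreducible quadratic: P/(u - 7) + (Qu + R)/(u² + 3)


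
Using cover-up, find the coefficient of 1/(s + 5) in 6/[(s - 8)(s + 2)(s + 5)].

Cover (s + 5), set s=-5: 6/[(-5 - 8)(-5 + 2)] = 2/13


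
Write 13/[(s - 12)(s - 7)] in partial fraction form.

13/(s - 12)(s - 7) = A/(s - 12) + B/(s - 7). A = 13/(12 - 7) = 13/5, B = 13/(7 - 12) = -13/5
Result: (13/5)/(s - 12) - (13/5)/(s - 7)


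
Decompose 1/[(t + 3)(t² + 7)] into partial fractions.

Cover-up at t = -3: A = 1/((-3)² + 7) = 1/16. Then B = -A = -1/16, C = -A·(0 - 3) = 3/16
Result: (1/16)/(t + 3) - ((1/16)t - 3/16)/(t² + 7)


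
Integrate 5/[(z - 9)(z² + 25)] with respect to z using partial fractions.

Cover-up at z=9: A = 5/(9²+25) = 5/106. Coeff matching: B = -5/106, C = -45/106. Decomposition: (5/106)/(z - 9) - ((5/106)z + 45/106)/(z² + 25). Integrate: linear → ln, quadratic → (1/2)ln + arctan: (5/106) ln|(z - 9)| - (5/212) ln(z² + 25) - (9/106) arctan(z/5) + C


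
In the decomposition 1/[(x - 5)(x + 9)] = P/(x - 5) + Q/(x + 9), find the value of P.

Cover-up at x = 5: P = 1/(5 + 9) = 1/14


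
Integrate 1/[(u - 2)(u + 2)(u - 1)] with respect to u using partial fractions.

Cover-up: P = 1/4, Q = 1/12, R = -1/3. Decomposition: (1/4)/(u - 2) + (1/12)/(u + 2) - (1/3)/(u - 1). Integrate each term: (1/4) ln|(u - 2)| + (1/12) ln|(u + 2)| - (1/3) ln|(u - 1)| + C


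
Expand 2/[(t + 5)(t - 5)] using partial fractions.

2/(t + 5)(t - 5) = A/(t + 5) + B/(t - 5). A = 2/(-5 - 5) = -1/5, B = 2/(5 + 5) = 1/5
Result: (-1/5)/(t + 5) + (1/5)/(t - 5)


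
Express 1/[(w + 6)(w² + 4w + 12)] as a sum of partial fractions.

Cover-up at w = -6: P = 1/((-6)² + 4·(-6) + 12) = 1/24. Then Q = -P = -1/24, R = -P·(4 - 6) = 1/12
Result: (1/24)/(w + 6) - ((1/24)w - 1/12)/(w² + 4w + 12)


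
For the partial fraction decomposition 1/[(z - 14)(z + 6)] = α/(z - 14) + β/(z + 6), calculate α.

Cover-up at z = 14: α = 1/(14 + 6) = 1/20


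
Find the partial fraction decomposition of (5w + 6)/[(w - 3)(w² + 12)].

At w=3: α = (5·3 + 6)/(3² + 12) = 1. β = -α = -1, γ = 5 - 3·α = 2
Result: 1/(w - 3) - (w - 2)/(w² + 12)


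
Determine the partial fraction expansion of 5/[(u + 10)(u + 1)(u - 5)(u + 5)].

Using Heaviside cover-up: (-1/135)/(u + 10) - (5/216)/(u + 1) + (1/180)/(u - 5) + (1/40)/(u + 5)


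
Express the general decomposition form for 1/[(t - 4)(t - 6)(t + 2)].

Three distinct linear factors: P/(t - 4) + Q/(t - 6) + R/(t + 2)


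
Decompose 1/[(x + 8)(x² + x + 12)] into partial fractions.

Cover-up at x = -8: α = 1/((-8)² + 1·(-8) + 12) = 1/68. Then β = -α = -1/68, γ = -α·(1 - 8) = 7/68
Result: (1/68)/(x + 8) - ((1/68)x - 7/68)/(x² + x + 12)


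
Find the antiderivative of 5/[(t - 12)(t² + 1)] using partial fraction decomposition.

Cover-up at t=12: α = 5/(12²+1) = 1/29. Coeff matching: β = -1/29, γ = -12/29. Decomposition: (1/29)/(t - 12) - ((1/29)t + 12/29)/(t² + 1). Integrate: linear → ln, quadratic → (1/2)ln + arctan: (1/29) ln|(t - 12)| - (1/58) ln(t² + 1) - (12/29) arctan(t) + C


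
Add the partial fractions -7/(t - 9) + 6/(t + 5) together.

Common denominator (t - 9)(t + 5). Numerator: -7(t + 5) + 6(t - 9) = (-7t - 35) + (6t - 54) = -t - 89
Result: (-t - 89)/[(t - 9)(t + 5)]


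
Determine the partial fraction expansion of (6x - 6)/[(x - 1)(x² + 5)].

At x=1: α = (6·1 - 6)/(1² + 5) = 0. β = -α = 0, γ = 6 - 1·α = 6
Result: (6)/(x² + 5)


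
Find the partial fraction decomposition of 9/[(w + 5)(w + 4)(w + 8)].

Using cover-up method: P = -3, Q = 9/4, R = 3/4
Result: -3/(w + 5) + (9/4)/(w + 4) + (3/4)/(w + 8)


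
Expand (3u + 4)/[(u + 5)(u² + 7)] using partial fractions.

At u=-5: A = (3·(-5) + 4)/((-5)² + 7) = -11/32. B = -A = 11/32, C = 3 - (-5)·A = 41/32
Result: (-11/32)/(u + 5) + ((11/32)u + 41/32)/(u² + 7)


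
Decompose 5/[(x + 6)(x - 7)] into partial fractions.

5/(x + 6)(x - 7) = P/(x + 6) + Q/(x - 7). P = 5/(-6 - 7) = -5/13, Q = 5/(7 + 6) = 5/13
Result: (-5/13)/(x + 6) + (5/13)/(x - 7)


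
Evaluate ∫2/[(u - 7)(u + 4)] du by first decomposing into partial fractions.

Decompose: 2/[(u - 7)(u + 4)] = (2/11)/(u - 7) - (2/11)/(u + 4). Integrate each term: (2/11) ln|(u - 7)| - (2/11) ln|(u + 4)| + C


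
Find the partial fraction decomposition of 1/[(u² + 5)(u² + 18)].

Coefficient matching gives P = R = 0, Q = 1/(18-5) = 1/13, S = -Q = -1/13
Result: (1/13)/(u² + 5) - (1/13)/(u² + 18)


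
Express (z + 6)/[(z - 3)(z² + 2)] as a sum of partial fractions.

At z=3: P = (1·3 + 6)/(3² + 2) = 9/11. Q = -P = -9/11, R = 1 - 3·P = -16/11
Result: (9/11)/(z - 3) - ((9/11)z + 16/11)/(z² + 2)


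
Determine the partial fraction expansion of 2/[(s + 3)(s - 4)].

2/(s + 3)(s - 4) = A/(s + 3) + B/(s - 4). A = 2/(-3 - 4) = -2/7, B = 2/(4 + 3) = 2/7
Result: (-2/7)/(s + 3) + (2/7)/(s - 4)


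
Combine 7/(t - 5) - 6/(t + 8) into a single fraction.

Common denominator (t - 5)(t + 8). Numerator: 7(t + 8) - 6(t - 5) = (7t + 56) - (6t - 30) = t + 86
Result: (t + 86)/[(t - 5)(t + 8)]


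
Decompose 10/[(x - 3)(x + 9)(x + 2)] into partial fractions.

Using cover-up method: P = 1/6, Q = 5/42, R = -2/7
Result: (1/6)/(x - 3) + (5/42)/(x + 9) - (2/7)/(x + 2)


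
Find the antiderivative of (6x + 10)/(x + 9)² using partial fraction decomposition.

Decompose: A = 6, B = 6·(-9) + 10 = -44, so (6x + 10)/(x + 9)² = 6/(x + 9) - 44/(x + 9)². Integrate: ∫ A/(x + 9) dx = 6 ln|(x + 9)|; ∫ B/(x + 9)² dx = 44/(x + 9). Sum: 6 ln|(x + 9)| + 44/(x + 9) + C


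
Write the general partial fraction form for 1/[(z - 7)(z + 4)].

Distinct linear factors: A/(z - 7) + B/(z + 4)


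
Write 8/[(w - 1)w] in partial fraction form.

8/(w - 1)w = A/(w - 1) + B/w. A = 8/(1 - 0) = 8, B = 8/(0 - 1) = -8
Result: 8/(w - 1) - 8/w


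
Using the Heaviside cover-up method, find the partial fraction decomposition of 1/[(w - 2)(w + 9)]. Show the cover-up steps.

Cover (w - 2): set w=2, get α = 1/(2 + 9) = 1/11. Cover (w + 9): set w=-9, get β = 1/(-9 - 2) = -1/11.
Result: (1/11)/(w - 2) - (1/11)/(w + 9)


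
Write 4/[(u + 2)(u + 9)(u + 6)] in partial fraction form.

Using cover-up method: P = 1/7, Q = 4/21, R = -1/3
Result: (1/7)/(u + 2) + (4/21)/(u + 9) - (1/3)/(u + 6)


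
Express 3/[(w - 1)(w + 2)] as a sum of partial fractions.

3/(w - 1)(w + 2) = A/(w - 1) + B/(w + 2). A = 3/(1 + 2) = 1, B = 3/(-2 - 1) = -1
Result: 1/(w - 1) - 1/(w + 2)


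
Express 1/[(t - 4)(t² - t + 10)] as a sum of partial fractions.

Cover-up at t = 4: A = 1/(4² - 1·4 + 10) = 1/22. Then B = -A = -1/22, C = -A·(-1 + 4) = -3/22
Result: (1/22)/(t - 4) - ((1/22)t + 3/22)/(t² - t + 10)


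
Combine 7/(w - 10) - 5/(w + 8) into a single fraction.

Common denominator (w - 10)(w + 8). Numerator: 7(w + 8) - 5(w - 10) = (7w + 56) - (5w - 50) = 2w + 106
Result: (2w + 106)/[(w - 10)(w + 8)]


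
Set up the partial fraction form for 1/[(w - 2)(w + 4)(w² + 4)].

Two linear + quadratic: α/(w - 2) + β/(w + 4) + (γw + δ)/(w² + 4)


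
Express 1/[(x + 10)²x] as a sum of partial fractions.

Cover-up at x=0: γ = 1/(0 + 10)² = 1/100. Cover-up at x=-10: β = 1/(-10 - 0) = -1/10. Comparing x² coeff: α = -γ = -1/100
Result: (-1/100)/(x + 10) - (1/10)/(x + 10)² + (1/100)/x


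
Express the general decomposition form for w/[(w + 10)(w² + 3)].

Linear + irreducible quadratic: α/(w + 10) + (βw + γ)/(w² + 3)


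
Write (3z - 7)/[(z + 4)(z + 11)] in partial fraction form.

At z=-4: A = (3·(-4) - 7)/(-4 + 11) = -19/7. At z=-11: B = (3·(-11) - 7)/(-11 + 4) = 40/7
Result: (-19/7)/(z + 4) + (40/7)/(z + 11)


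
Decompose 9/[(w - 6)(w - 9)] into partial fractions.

9/(w - 6)(w - 9) = P/(w - 6) + Q/(w - 9). P = 9/(6 - 9) = -3, Q = 9/(9 - 6) = 3
Result: -3/(w - 6) + 3/(w - 9)


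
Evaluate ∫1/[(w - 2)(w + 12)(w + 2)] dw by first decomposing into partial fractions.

Cover-up: P = 1/56, Q = 1/140, R = -1/40. Decomposition: (1/56)/(w - 2) + (1/140)/(w + 12) - (1/40)/(w + 2). Integrate each term: (1/56) ln|(w - 2)| + (1/140) ln|(w + 12)| - (1/40) ln|(w + 2)| + C


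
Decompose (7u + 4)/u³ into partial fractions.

(7u + 4) = Au² + Bu + C. At u = 0: C = 7·0 + 4 = 4. Coefficients: A = 0, B = 7
Result: 7/u² + 4/u³


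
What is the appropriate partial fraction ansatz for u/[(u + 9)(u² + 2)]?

Linear + irreducible quadratic: P/(u + 9) + (Qu + R)/(u² + 2)


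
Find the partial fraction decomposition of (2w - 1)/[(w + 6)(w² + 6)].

At w=-6: A = (2·(-6) - 1)/((-6)² + 6) = -13/42. B = -A = 13/42, C = 2 - (-6)·A = 1/7
Result: (-13/42)/(w + 6) + ((13/42)w + 1/7)/(w² + 6)


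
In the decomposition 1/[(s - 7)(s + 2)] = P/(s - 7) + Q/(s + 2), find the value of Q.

Cover-up at s = -2: Q = 1/(-2 - 7) = -1/9


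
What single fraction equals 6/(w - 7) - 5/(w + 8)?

Common denominator (w - 7)(w + 8). Numerator: 6(w + 8) - 5(w - 7) = (6w + 48) - (5w - 35) = w + 83
Result: (w + 83)/[(w - 7)(w + 8)]


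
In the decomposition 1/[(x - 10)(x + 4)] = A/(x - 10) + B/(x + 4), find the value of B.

Cover-up at x = -4: B = 1/(-4 - 10) = -1/14


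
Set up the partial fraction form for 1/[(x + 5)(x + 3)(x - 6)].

Three distinct linear factors: P/(x + 5) + Q/(x + 3) + R/(x - 6)


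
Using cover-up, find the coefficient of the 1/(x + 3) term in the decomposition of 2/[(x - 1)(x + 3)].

Cover (x + 3), set x=-3: 2/((x - 1) at x=-3) = 2/(-4) = -1/2


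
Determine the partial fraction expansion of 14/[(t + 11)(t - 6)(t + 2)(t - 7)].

Using Heaviside cover-up: (-7/1377)/(t + 11) - (7/68)/(t - 6) + (7/324)/(t + 2) + (7/81)/(t - 7)


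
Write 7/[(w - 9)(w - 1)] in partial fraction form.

7/(w - 9)(w - 1) = P/(w - 9) + Q/(w - 1). P = 7/(9 - 1) = 7/8, Q = 7/(1 - 9) = -7/8
Result: (7/8)/(w - 9) - (7/8)/(w - 1)


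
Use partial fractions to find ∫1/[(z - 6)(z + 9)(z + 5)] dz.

Cover-up: P = 1/165, Q = 1/60, R = -1/44. Decomposition: (1/165)/(z - 6) + (1/60)/(z + 9) - (1/44)/(z + 5). Integrate each term: (1/165) ln|(z - 6)| + (1/60) ln|(z + 9)| - (1/44) ln|(z + 5)| + C


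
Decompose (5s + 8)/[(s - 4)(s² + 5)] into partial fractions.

At s=4: A = (5·4 + 8)/(4² + 5) = 4/3. B = -A = -4/3, C = 5 - 4·A = -1/3
Result: (4/3)/(s - 4) - ((4/3)s + 1/3)/(s² + 5)


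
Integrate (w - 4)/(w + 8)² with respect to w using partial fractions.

Decompose: A = 1, B = 1·(-8) - 4 = -12, so (w - 4)/(w + 8)² = 1/(w + 8) - 12/(w + 8)². Integrate: ∫ A/(w + 8) dw = ln|(w + 8)|; ∫ B/(w + 8)² dw = 12/(w + 8). Sum: ln|(w + 8)| + 12/(w + 8) + C


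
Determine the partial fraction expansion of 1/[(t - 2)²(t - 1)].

Cover-up at t=1: R = 1/(1 - 2)² = 1. Cover-up at t=2: Q = 1/(2 - 1) = 1. Comparing t² coeff: P = -R = -1
Result: -1/(t - 2) + 1/(t - 2)² + 1/(t - 1)


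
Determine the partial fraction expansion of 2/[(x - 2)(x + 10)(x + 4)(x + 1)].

Using Heaviside cover-up: (1/108)/(x - 2) - (1/324)/(x + 10) + (1/54)/(x + 4) - (2/81)/(x + 1)


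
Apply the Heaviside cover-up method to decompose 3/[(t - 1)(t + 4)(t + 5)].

Cover (t - 1), t=1: A = 3/[(1 + 4)(1 + 5)] = 1/10. Cover (t + 4), t=-4: B = 3/[(-4 - 1)(-4 + 5)] = -3/5. Cover (t + 5), t=-5: C = 3/[(-5 - 1)(-5 + 4)] = 1/2.
Result: (1/10)/(t - 1) - (3/5)/(t + 4) + (1/2)/(t + 5)


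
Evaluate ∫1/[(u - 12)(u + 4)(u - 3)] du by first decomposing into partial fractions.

Cover-up: P = 1/144, Q = 1/112, R = -1/63. Decomposition: (1/144)/(u - 12) + (1/112)/(u + 4) - (1/63)/(u - 3). Integrate each term: (1/144) ln|(u - 12)| + (1/112) ln|(u + 4)| - (1/63) ln|(u - 3)| + C


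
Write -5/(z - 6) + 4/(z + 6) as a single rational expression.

Common denominator (z - 6)(z + 6). Numerator: -5(z + 6) + 4(z - 6) = (-5z - 30) + (4z - 24) = -z - 54
Result: (-z - 54)/[(z - 6)(z + 6)]


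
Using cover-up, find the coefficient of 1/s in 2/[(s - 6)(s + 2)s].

Cover s, set s=0: 2/[(0 - 6)(0 + 2)] = -1/6


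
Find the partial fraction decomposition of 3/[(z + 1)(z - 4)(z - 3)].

Using cover-up method: P = 3/20, Q = 3/5, R = -3/4
Result: (3/20)/(z + 1) + (3/5)/(z - 4) - (3/4)/(z - 3)


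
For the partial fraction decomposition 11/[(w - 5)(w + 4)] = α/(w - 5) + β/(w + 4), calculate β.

Cover-up at w = -4: β = 11/(-4 - 5) = -11/9


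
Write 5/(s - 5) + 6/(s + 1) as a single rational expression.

Common denominator (s - 5)(s + 1). Numerator: 5(s + 1) + 6(s - 5) = (5s + 5) + (6s - 30) = 11s - 25
Result: (11s - 25)/[(s - 5)(s + 1)]


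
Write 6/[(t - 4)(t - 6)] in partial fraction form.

6/(t - 4)(t - 6) = P/(t - 4) + Q/(t - 6). P = 6/(4 - 6) = -3, Q = 6/(6 - 4) = 3
Result: -3/(t - 4) + 3/(t - 6)


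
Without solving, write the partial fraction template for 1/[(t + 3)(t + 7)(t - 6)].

Three distinct linear factors: P/(t + 3) + Q/(t + 7) + R/(t - 6)


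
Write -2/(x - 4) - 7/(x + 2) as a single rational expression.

Common denominator (x - 4)(x + 2). Numerator: -2(x + 2) - 7(x - 4) = (-2x - 4) - (7x - 28) = -9x + 24
Result: (-9x + 24)/[(x - 4)(x + 2)]


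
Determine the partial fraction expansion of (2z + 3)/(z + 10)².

(2z + 3) = A(z + 10) + B. At z = -10: B = 2·(-10) + 3 = -17. Coeff of z: A = 2
Result: 2/(z + 10) - 17/(z + 10)²


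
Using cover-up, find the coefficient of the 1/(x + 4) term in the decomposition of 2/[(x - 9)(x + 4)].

Cover (x + 4), set x=-4: 2/((x - 9) at x=-4) = 2/(-13) = -2/13


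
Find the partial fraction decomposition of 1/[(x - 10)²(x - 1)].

Cover-up at x=1: γ = 1/(1 - 10)² = 1/81. Cover-up at x=10: β = 1/(10 - 1) = 1/9. Comparing x² coeff: α = -γ = -1/81
Result: (-1/81)/(x - 10) + (1/9)/(x - 10)² + (1/81)/(x - 1)


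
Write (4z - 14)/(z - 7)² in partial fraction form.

(4z - 14) = α(z - 7) + β. At z = 7: β = 4·7 - 14 = 14. Coeff of z: α = 4
Result: 4/(z - 7) + 14/(z - 7)²


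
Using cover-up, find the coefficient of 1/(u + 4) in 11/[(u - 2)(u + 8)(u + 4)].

Cover (u + 4), set u=-4: 11/[(-4 - 2)(-4 + 8)] = -11/24


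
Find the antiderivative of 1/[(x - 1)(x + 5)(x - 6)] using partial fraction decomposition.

Cover-up: A = -1/30, B = 1/66, C = 1/55. Decomposition: (-1/30)/(x - 1) + (1/66)/(x + 5) + (1/55)/(x - 6). Integrate each term: (-1/30) ln|(x - 1)| + (1/66) ln|(x + 5)| + (1/55) ln|(x - 6)| + C


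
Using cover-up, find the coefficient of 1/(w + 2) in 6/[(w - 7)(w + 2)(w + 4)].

Cover (w + 2), set w=-2: 6/[(-2 - 7)(-2 + 4)] = -1/3


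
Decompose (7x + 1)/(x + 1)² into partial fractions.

(7x + 1) = P(x + 1) + Q. At x = -1: Q = 7·(-1) + 1 = -6. Coeff of x: P = 7
Result: 7/(x + 1) - 6/(x + 1)²


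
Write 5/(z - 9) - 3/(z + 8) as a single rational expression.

Common denominator (z - 9)(z + 8). Numerator: 5(z + 8) - 3(z - 9) = (5z + 40) - (3z - 27) = 2z + 67
Result: (2z + 67)/[(z - 9)(z + 8)]


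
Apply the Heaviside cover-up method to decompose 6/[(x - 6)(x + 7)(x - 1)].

Cover (x - 6), x=6: α = 6/[(6 + 7)(6 - 1)] = 6/65. Cover (x + 7), x=-7: β = 6/[(-7 - 6)(-7 - 1)] = 3/52. Cover (x - 1), x=1: γ = 6/[(1 - 6)(1 + 7)] = -3/20.
Result: (6/65)/(x - 6) + (3/52)/(x + 7) - (3/20)/(x - 1)


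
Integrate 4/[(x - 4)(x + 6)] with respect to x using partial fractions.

Decompose: 4/[(x - 4)(x + 6)] = (2/5)/(x - 4) - (2/5)/(x + 6). Integrate each term: (2/5) ln|(x - 4)| - (2/5) ln|(x + 6)| + C


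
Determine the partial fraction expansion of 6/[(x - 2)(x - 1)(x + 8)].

Using cover-up method: P = 3/5, Q = -2/3, R = 1/15
Result: (3/5)/(x - 2) - (2/3)/(x - 1) + (1/15)/(x + 8)


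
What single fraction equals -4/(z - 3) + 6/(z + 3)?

Common denominator (z - 3)(z + 3). Numerator: -4(z + 3) + 6(z - 3) = (-4z - 12) + (6z - 18) = 2z - 30
Result: (2z - 30)/[(z - 3)(z + 3)]


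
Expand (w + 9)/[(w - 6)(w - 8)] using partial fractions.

At w=6: A = (1·6 + 9)/(6 - 8) = -15/2. At w=8: B = (1·8 + 9)/(8 - 6) = 17/2
Result: (-15/2)/(w - 6) + (17/2)/(w - 8)


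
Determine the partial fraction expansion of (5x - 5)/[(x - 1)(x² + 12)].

At x=1: α = (5·1 - 5)/(1² + 12) = 0. β = -α = 0, γ = 5 - 1·α = 5
Result: (5)/(x² + 12)


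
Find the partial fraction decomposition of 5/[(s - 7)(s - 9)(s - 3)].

Using cover-up method: α = -5/8, β = 5/12, γ = 5/24
Result: (-5/8)/(s - 7) + (5/12)/(s - 9) + (5/24)/(s - 3)


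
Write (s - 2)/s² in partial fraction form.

(s - 2) = αs + β. At s = 0: β = 1·0 - 2 = -2. Coeff of s: α = 1
Result: 1/s - 2/s²


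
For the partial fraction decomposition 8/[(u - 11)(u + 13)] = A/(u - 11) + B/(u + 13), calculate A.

Cover-up at u = 11: A = 8/(11 + 13) = 8/24 = 1/3


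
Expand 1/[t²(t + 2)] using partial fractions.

Cover-up at t=-2: R = 1/(-2 - 0)² = 1/4. Cover-up at t=0: Q = 1/(0 + 2) = 1/2. Comparing t² coeff: P = -R = -1/4
Result: (-1/4)/t + (1/2)/t² + (1/4)/(t + 2)


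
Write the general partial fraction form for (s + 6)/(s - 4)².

Repeated linear factor: P/(s - 4) + Q/(s - 4)²


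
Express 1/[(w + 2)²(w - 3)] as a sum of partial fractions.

Cover-up at w=3: γ = 1/(3 + 2)² = 1/25. Cover-up at w=-2: β = 1/(-2 - 3) = -1/5. Comparing w² coeff: α = -γ = -1/25
Result: (-1/25)/(w + 2) - (1/5)/(w + 2)² + (1/25)/(w - 3)


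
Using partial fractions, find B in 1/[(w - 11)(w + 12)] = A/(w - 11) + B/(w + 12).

Cover-up at w = -12: B = 1/(-12 - 11) = -1/23


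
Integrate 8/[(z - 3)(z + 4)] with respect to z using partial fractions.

Decompose: 8/[(z - 3)(z + 4)] = (8/7)/(z - 3) - (8/7)/(z + 4). Integrate each term: (8/7) ln|(z - 3)| - (8/7) ln|(z + 4)| + C


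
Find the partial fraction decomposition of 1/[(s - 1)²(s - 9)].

Cover-up at s=9: C = 1/(9 - 1)² = 1/64. Cover-up at s=1: B = 1/(1 - 9) = -1/8. Comparing s² coeff: A = -C = -1/64
Result: (-1/64)/(s - 1) - (1/8)/(s - 1)² + (1/64)/(s - 9)


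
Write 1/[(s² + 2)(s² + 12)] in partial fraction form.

Coefficient matching gives α = γ = 0, β = 1/(12-2) = 1/10, δ = -β = -1/10
Result: (1/10)/(s² + 2) - (1/10)/(s² + 12)


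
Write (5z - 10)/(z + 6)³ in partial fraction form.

(5z - 10) = A(z + 6)² + B(z + 6) + C. At z = -6: C = 5·(-6) - 10 = -40. Coefficients: A = 0, B = 5
Result: 5/(z + 6)² - 40/(z + 6)³


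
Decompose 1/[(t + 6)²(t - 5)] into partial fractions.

Cover-up at t=5: C = 1/(5 + 6)² = 1/121. Cover-up at t=-6: B = 1/(-6 - 5) = -1/11. Comparing t² coeff: A = -C = -1/121
Result: (-1/121)/(t + 6) - (1/11)/(t + 6)² + (1/121)/(t - 5)


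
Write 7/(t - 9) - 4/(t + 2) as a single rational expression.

Common denominator (t - 9)(t + 2). Numerator: 7(t + 2) - 4(t - 9) = (7t + 14) - (4t - 36) = 3t + 50
Result: (3t + 50)/[(t - 9)(t + 2)]


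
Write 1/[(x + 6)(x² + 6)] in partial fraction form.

Cover-up at x = -6: α = 1/((-6)² + 6) = 1/42. Then β = -α = -1/42, γ = -α·(0 - 6) = 1/7
Result: (1/42)/(x + 6) - ((1/42)x - 1/7)/(x² + 6)


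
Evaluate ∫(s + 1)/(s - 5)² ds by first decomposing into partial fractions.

Decompose: P = 1, Q = 1·5 + 1 = 6, so (s + 1)/(s - 5)² = 1/(s - 5) + 6/(s - 5)². Integrate: ∫ P/(s - 5) ds = ln|(s - 5)|; ∫ Q/(s - 5)² ds = -6/(s - 5). Sum: ln|(s - 5)| - 6/(s - 5) + C


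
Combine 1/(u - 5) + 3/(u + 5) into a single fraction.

Common denominator (u - 5)(u + 5). Numerator: 1(u + 5) + 3(u - 5) = (u + 5) + (3u - 15) = 4u - 10
Result: (4u - 10)/[(u - 5)(u + 5)]


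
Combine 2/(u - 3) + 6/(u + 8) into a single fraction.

Common denominator (u - 3)(u + 8). Numerator: 2(u + 8) + 6(u - 3) = (2u + 16) + (6u - 18) = 8u - 2
Result: (8u - 2)/[(u - 3)(u + 8)]


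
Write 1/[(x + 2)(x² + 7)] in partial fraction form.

Cover-up at x = -2: A = 1/((-2)² + 7) = 1/11. Then B = -A = -1/11, C = -A·(0 - 2) = 2/11
Result: (1/11)/(x + 2) - ((1/11)x - 2/11)/(x² + 7)


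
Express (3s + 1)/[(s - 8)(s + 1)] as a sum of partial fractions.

At s=8: A = (3·8 + 1)/(8 + 1) = 25/9. At s=-1: B = (3·(-1) + 1)/(-1 - 8) = 2/9
Result: (25/9)/(s - 8) + (2/9)/(s + 1)


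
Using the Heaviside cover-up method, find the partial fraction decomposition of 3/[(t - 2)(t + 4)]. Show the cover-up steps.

Cover (t - 2): set t=2, get P = 3/(2 + 4) = 1/2. Cover (t + 4): set t=-4, get Q = 3/(-4 - 2) = -1/2.
Result: (1/2)/(t - 2) - (1/2)/(t + 4)


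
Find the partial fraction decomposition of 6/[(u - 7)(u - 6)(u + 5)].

Using cover-up method: α = 1/2, β = -6/11, γ = 1/22
Result: (1/2)/(u - 7) - (6/11)/(u - 6) + (1/22)/(u + 5)


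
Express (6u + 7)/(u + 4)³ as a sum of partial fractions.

(6u + 7) = α(u + 4)² + β(u + 4) + γ. At u = -4: γ = 6·(-4) + 7 = -17. Coefficients: α = 0, β = 6
Result: 6/(u + 4)² - 17/(u + 4)³


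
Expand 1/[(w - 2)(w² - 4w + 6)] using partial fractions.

Cover-up at w = 2: P = 1/(2² - 4·2 + 6) = 1/2. Then Q = -P = -1/2, R = -P·(-4 + 2) = 1
Result: (1/2)/(w - 2) - ((1/2)w - 1)/(w² - 4w + 6)


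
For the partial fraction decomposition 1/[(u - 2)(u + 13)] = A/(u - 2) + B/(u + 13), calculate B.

Cover-up at u = -13: B = 1/(-13 - 2) = -1/15


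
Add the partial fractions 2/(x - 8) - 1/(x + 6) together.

Common denominator (x - 8)(x + 6). Numerator: 2(x + 6) - 1(x - 8) = (2x + 12) - (x - 8) = x + 20
Result: (x + 20)/[(x - 8)(x + 6)]


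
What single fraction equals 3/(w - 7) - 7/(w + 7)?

Common denominator (w - 7)(w + 7). Numerator: 3(w + 7) - 7(w - 7) = (3w + 21) - (7w - 49) = -4w + 70
Result: (-4w + 70)/[(w - 7)(w + 7)]


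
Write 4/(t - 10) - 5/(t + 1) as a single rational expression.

Common denominator (t - 10)(t + 1). Numerator: 4(t + 1) - 5(t - 10) = (4t + 4) - (5t - 50) = -t + 54
Result: (-t + 54)/[(t - 10)(t + 1)]


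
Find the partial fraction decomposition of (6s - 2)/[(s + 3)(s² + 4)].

At s=-3: P = (6·(-3) - 2)/((-3)² + 4) = -20/13. Q = -P = 20/13, R = 6 - (-3)·P = 18/13
Result: (-20/13)/(s + 3) + ((20/13)s + 18/13)/(s² + 4)


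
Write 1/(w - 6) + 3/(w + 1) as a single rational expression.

Common denominator (w - 6)(w + 1). Numerator: 1(w + 1) + 3(w - 6) = (w + 1) + (3w - 18) = 4w - 17
Result: (4w - 17)/[(w - 6)(w + 1)]


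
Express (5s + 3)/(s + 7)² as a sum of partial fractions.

(5s + 3) = α(s + 7) + β. At s = -7: β = 5·(-7) + 3 = -32. Coeff of s: α = 5
Result: 5/(s + 7) - 32/(s + 7)²


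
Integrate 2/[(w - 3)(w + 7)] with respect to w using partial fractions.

Decompose: 2/[(w - 3)(w + 7)] = (1/5)/(w - 3) - (1/5)/(w + 7). Integrate each term: (1/5) ln|(w - 3)| - (1/5) ln|(w + 7)| + C


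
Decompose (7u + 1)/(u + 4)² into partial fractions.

(7u + 1) = P(u + 4) + Q. At u = -4: Q = 7·(-4) + 1 = -27. Coeff of u: P = 7
Result: 7/(u + 4) - 27/(u + 4)²


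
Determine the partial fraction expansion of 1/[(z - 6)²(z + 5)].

Cover-up at z=-5: γ = 1/(-5 - 6)² = 1/121. Cover-up at z=6: β = 1/(6 + 5) = 1/11. Comparing z² coeff: α = -γ = -1/121
Result: (-1/121)/(z - 6) + (1/11)/(z - 6)² + (1/121)/(z + 5)


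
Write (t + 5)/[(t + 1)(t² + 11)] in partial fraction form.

At t=-1: P = (1·(-1) + 5)/((-1)² + 11) = 1/3. Q = -P = -1/3, R = 1 - (-1)·P = 4/3
Result: (1/3)/(t + 1) - ((1/3)t - 4/3)/(t² + 11)


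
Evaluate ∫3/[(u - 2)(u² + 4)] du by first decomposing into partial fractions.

Cover-up at u=2: A = 3/(2²+4) = 3/8. Coeff matching: B = -3/8, C = -3/4. Decomposition: (3/8)/(u - 2) - ((3/8)u + 3/4)/(u² + 4). Integrate: linear → ln, quadratic → (1/2)ln + arctan: (3/8) ln|(u - 2)| - (3/16) ln(u² + 4) - (3/8) arctan(u/2) + C


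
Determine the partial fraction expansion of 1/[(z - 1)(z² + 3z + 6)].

Cover-up at z = 1: A = 1/(1² + 3·1 + 6) = 1/10. Then B = -A = -1/10, C = -A·(3 + 1) = -2/5
Result: (1/10)/(z - 1) - ((1/10)z + 2/5)/(z² + 3z + 6)


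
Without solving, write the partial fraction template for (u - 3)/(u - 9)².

Repeated linear factor: A/(u - 9) + B/(u - 9)²


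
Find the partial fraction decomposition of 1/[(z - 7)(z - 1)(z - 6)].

Using cover-up method: A = 1/6, B = 1/30, C = -1/5
Result: (1/6)/(z - 7) + (1/30)/(z - 1) - (1/5)/(z - 6)


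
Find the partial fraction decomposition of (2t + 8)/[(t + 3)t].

At t=-3: P = (2·(-3) + 8)/(-3 - 0) = -2/3. At t=0: Q = (2·0 + 8)/(0 + 3) = 8/3
Result: (-2/3)/(t + 3) + (8/3)/t


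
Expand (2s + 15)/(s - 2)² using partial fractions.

(2s + 15) = α(s - 2) + β. At s = 2: β = 2·2 + 15 = 19. Coeff of s: α = 2
Result: 2/(s - 2) + 19/(s - 2)²


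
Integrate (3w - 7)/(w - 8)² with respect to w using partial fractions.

Decompose: P = 3, Q = 3·8 - 7 = 17, so (3w - 7)/(w - 8)² = 3/(w - 8) + 17/(w - 8)². Integrate: ∫ P/(w - 8) dw = 3 ln|(w - 8)|; ∫ Q/(w - 8)² dw = -17/(w - 8). Sum: 3 ln|(w - 8)| - 17/(w - 8) + C


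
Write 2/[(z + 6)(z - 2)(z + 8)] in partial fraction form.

Using cover-up method: A = -1/8, B = 1/40, C = 1/10
Result: (-1/8)/(z + 6) + (1/40)/(z - 2) + (1/10)/(z + 8)


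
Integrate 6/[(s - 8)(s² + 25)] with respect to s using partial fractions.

Cover-up at s=8: A = 6/(8²+25) = 6/89. Coeff matching: B = -6/89, C = -48/89. Decomposition: (6/89)/(s - 8) - ((6/89)s + 48/89)/(s² + 25). Integrate: linear → ln, quadratic → (1/2)ln + arctan: (6/89) ln|(s - 8)| - (3/89) ln(s² + 25) - (48/445) arctan(s/5) + C


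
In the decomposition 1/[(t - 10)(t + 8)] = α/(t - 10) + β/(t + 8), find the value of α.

Cover-up at t = 10: α = 1/(10 + 8) = 1/18


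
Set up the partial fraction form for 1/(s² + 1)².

Repeated quadratic factor: (αs + β)/(s² + 1) + (γs + δ)/(s² + 1)²


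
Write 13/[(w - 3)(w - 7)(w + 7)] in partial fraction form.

Using cover-up method: P = -13/40, Q = 13/56, R = 13/140
Result: (-13/40)/(w - 3) + (13/56)/(w - 7) + (13/140)/(w + 7)


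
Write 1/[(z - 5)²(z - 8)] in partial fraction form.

Cover-up at z=8: γ = 1/(8 - 5)² = 1/9. Cover-up at z=5: β = 1/(5 - 8) = -1/3. Comparing z² coeff: α = -γ = -1/9
Result: (-1/9)/(z - 5) - (1/3)/(z - 5)² + (1/9)/(z - 8)
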